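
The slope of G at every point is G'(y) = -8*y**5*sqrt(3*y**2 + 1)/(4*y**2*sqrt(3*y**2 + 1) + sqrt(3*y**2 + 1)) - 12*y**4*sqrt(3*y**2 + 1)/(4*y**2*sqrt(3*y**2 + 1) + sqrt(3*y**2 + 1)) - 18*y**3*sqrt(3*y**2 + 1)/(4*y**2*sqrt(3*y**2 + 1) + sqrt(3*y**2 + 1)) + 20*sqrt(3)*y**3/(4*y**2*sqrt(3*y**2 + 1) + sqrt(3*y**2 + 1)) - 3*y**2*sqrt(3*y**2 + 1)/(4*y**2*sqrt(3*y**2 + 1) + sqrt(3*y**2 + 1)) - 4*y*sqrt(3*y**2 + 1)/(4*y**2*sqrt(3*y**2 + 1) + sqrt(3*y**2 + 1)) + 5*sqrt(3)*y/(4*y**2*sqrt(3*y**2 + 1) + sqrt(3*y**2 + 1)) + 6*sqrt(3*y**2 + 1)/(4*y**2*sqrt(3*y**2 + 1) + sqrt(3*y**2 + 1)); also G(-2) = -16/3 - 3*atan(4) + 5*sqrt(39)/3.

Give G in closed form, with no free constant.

G(y) = -y**4/2 - y**3 - 2*y**2 + 5*sqrt(4*y**2 + 4/3)/2 + 3*atan(2*y) + 8/3

Integrate term by term and add the pieces.
A general antiderivative is -y**4/2 - y**3 - 2*y**2 + 5*sqrt(4*y**2 + 4/3)/2 + 3*atan(2*y) + 2/3 + C.
The condition gives C = -16/3 - 3*atan(4) + 5*sqrt(39)/3 - (-22/3 - 3*atan(4) + 5*sqrt(39)/3) = 2.
So G(y) = -y**4/2 - y**3 - 2*y**2 + 5*sqrt(4*y**2 + 4/3)/2 + 3*atan(2*y) + 8/3.
Check: d/dy[-y**4/2 - y**3 - 2*y**2 + 5*sqrt(4*y**2 + 4/3)/2 + 3*atan(2*y) + 8/3] = (-8*y**5*sqrt(3*y**2 + 1) - 12*y**4*sqrt(3*y**2 + 1) - 18*y**3*sqrt(3*y**2 + 1) + 20*sqrt(3)*y**3 - 3*y**2*sqrt(3*y**2 + 1) - 4*y*sqrt(3*y**2 + 1) + 5*sqrt(3)*y + 6*sqrt(3*y**2 + 1))/(4*y**2*sqrt(3*y**2 + 1) + sqrt(3*y**2 + 1)), which equals G'(y).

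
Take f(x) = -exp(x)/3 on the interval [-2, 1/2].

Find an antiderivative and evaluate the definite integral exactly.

A candidate is checked by its d/dx: the result must match f(x).
F(x) = -exp(x)/3 is an antiderivative of f.
Check: d/dx[-exp(x)/3] = -exp(x)/3 = f(x).
F(1/2) = -exp(1/2)/3; F(-2) = -exp(-2)/3.
Integral = F(1/2) - F(-2) = -exp(1/2)/3 + exp(-2)/3.

Antiderivative: F(x) = -exp(x)/3; value = -exp(1/2)/3 + exp(-2)/3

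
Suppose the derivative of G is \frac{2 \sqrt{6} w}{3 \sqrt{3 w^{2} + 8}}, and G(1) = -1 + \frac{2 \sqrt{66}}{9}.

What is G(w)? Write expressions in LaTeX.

G(w) = \frac{4 \sqrt{\frac{w^{2}}{2} + \frac{4}{3}}}{3} - 1

G'(w) matches the chain-rule pattern g'(h)*h' with inner function h(w) = \frac{w^{2}}{2} + \frac{4}{3}; substituting u = h(w) collapses the integral.
A general antiderivative is \frac{4 \sqrt{\frac{w^{2}}{2} + \frac{4}{3}}}{3} + C.
The condition gives C = -1 + \frac{2 \sqrt{66}}{9} - (\frac{2 \sqrt{66}}{9}) = -1.
So G(w) = \frac{4 \sqrt{\frac{w^{2}}{2} + \frac{4}{3}}}{3} - 1.
Check: d/dw[\frac{4 \sqrt{\frac{w^{2}}{2} + \frac{4}{3}}}{3} - 1] = \frac{2 \sqrt{6} w}{3 \sqrt{3 w^{2} + 8}} = G'(w).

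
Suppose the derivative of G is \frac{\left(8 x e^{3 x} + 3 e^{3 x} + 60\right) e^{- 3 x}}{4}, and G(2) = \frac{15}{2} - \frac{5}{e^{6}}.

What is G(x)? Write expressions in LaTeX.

Since d/dx undoes antidifferentiation here, G(x) must give back the stated G'(x).
A general antiderivative is x^{2} + \frac{3 x}{4} - 5 e^{- 3 x} + C.
The condition gives C = \frac{15}{2} - \frac{5}{e^{6}} - (\frac{11}{2} - \frac{5}{e^{6}}) = 2.
So G(x) = x^{2} + \frac{3 x}{4} + 2 - 5 e^{- 3 x}.
Check: d/dx[x^{2} + \frac{3 x}{4} + 2 - 5 e^{- 3 x}] = \frac{\left(8 x e^{3 x} + 3 e^{3 x} + 60\right) e^{- 3 x}}{4} = G'(x).

G(x) = x^{2} + \frac{3 x}{4} + 2 - 5 e^{- 3 x}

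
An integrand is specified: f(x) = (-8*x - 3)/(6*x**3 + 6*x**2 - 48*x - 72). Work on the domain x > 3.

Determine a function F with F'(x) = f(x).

The denominator factors as 6*(x - 3)*(x + 2)**2; partial fractions split f into directly integrable pieces: 9/(50*(x + 2)) - 13/(30*(x + 2)**2) - 9/(50*(x - 3)).
Check: d/dx[(-27*x*log(x - 3) + 27*x*log(x + 2) - 54*log(x - 3) + 54*log(x + 2) + 65)/(150*(x + 2))] = (-8*x - 3)/(6*x**3 + 6*x**2 - 48*x - 72) = f(x).

An antiderivative is F(x) = (-27*x*log(x - 3) + 27*x*log(x + 2) - 54*log(x - 3) + 54*log(x + 2) + 65)/(150*(x + 2)).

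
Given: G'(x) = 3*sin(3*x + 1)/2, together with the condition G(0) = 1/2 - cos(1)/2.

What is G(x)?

G(x) = -(cos(3*x + 1) - 1)/2

Recover the given G'(x) by differentiating a candidate G(x); any mismatch rules it out.
A general antiderivative is -cos(3*x + 1)/2 + C.
The condition gives C = 1/2 - cos(1)/2 - (-cos(1)/2) = 1/2.
So G(x) = -(cos(3*x + 1) - 1)/2.
Check: d/dx[-(cos(3*x + 1) - 1)/2] = 3*sin(3*x + 1)/2 = G'(x).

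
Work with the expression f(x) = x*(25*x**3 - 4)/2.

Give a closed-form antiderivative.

Differentiate the proposed F(x) back; it has to land on f(x) exactly.
Check: d/dx[5*x**5/2 - x**2] = 25*x**4/2 - 2*x, which equals f(x).

An antiderivative is F(x) = 5*x**5/2 - x**2.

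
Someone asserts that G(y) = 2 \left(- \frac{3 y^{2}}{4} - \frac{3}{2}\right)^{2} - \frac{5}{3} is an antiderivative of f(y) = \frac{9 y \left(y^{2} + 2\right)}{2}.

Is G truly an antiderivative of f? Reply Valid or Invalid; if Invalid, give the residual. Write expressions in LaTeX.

Valid: G'(y) = f(y).

d/dy[G] = \frac{9 y^{3}}{2} + 9 y
This equals f(y) exactly, so the claim holds.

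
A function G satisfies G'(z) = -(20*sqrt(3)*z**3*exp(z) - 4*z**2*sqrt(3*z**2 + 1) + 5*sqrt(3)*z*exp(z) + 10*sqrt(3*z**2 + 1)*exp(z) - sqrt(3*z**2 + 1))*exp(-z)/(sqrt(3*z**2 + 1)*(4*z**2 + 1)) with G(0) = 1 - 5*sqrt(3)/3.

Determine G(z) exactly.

G(z) = (-5*sqrt(3)*sqrt(3*z**2 + 1)*exp(z) - 15*exp(z)*atan(2*z) + 6*exp(z) - 3)*exp(-z)/3

Since d/dz undoes antidifferentiation here, G(z) must give back the stated G'(z).
A general antiderivative is -5*sqrt(4*z**2 + 4/3)/2 - 5*atan(2*z) - exp(-z) + C.
The condition gives C = 1 - 5*sqrt(3)/3 - (-5*sqrt(3)/3 - 1) = 2.
So G(z) = (-5*sqrt(3)*sqrt(3*z**2 + 1)*exp(z) - 15*exp(z)*atan(2*z) + 6*exp(z) - 3)*exp(-z)/3.
Check: d/dz[(-5*sqrt(3)*sqrt(3*z**2 + 1)*exp(z) - 15*exp(z)*atan(2*z) + 6*exp(z) - 3)*exp(-z)/3] = (-20*sqrt(3)*z**3*exp(z) + 4*z**2*sqrt(3*z**2 + 1) - 5*sqrt(3)*z*exp(z) - 10*sqrt(3*z**2 + 1)*exp(z) + sqrt(3*z**2 + 1))/(4*z**2*sqrt(3*z**2 + 1)*exp(z) + sqrt(3*z**2 + 1)*exp(z)), which equals G'(z).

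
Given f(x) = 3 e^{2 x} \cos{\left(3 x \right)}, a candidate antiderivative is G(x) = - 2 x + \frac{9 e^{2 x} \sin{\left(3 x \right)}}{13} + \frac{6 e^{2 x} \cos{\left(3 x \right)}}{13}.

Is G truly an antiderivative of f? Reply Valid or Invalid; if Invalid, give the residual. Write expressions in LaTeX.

d/dx[G] = 3 e^{2 x} \cos{\left(3 x \right)} - 2
d/dx[G] - f(x) = -2 != 0.

Invalid: d/dx[G] - f = -2, which is not 0.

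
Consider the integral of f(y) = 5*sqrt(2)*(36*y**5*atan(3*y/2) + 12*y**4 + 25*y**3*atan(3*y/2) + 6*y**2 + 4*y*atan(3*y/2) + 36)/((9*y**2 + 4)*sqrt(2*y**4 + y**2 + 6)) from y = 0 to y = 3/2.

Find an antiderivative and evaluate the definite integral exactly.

Recognize the product-rule pattern: f = u'v + uv' with u = 10*sqrt(y**4 + y**2/2 + 3), v = atan(3*y/2), so integration by parts undoes it.
F(y) = 5*sqrt(2)*sqrt(2*y**4 + y**2 + 6)*atan(3*y/2) is an antiderivative of f.
Check: d/dy[5*sqrt(2)*sqrt(2*y**4 + y**2 + 6)*atan(3*y/2)] = (180*sqrt(2)*y**5*atan(3*y/2) + 60*sqrt(2)*y**4 + 125*sqrt(2)*y**3*atan(3*y/2) + 30*sqrt(2)*y**2 + 20*sqrt(2)*y*atan(3*y/2) + 180*sqrt(2))/(9*y**2*sqrt(2*y**4 + y**2 + 6) + 4*sqrt(2*y**4 + y**2 + 6)), which equals f(y).
F(3/2) = 35*sqrt(3)*atan(9/4)/2; F(0) = 0.
Integral = F(3/2) - F(0) = 35*sqrt(3)*atan(9/4)/2.

Antiderivative: F(y) = 5*sqrt(2)*sqrt(2*y**4 + y**2 + 6)*atan(3*y/2); value = 35*sqrt(3)*atan(9/4)/2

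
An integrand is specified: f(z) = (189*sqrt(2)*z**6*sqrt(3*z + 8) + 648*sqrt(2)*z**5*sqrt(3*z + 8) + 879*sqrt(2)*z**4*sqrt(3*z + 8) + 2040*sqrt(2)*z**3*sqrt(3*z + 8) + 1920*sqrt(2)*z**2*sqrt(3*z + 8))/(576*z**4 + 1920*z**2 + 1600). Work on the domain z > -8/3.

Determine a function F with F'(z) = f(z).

Since d/dz undoes antidifferentiation here, F'(z) = f(z) is required of F(z).
Check: d/dz[9*z**5*sqrt(3*z/2 + 4)/(48*z**2 + 80) + 12*z**4*sqrt(3*z/2 + 4)/(12*z**2 + 20) + 16*z**3*sqrt(3*z/2 + 4)/(12*z**2 + 20)] = (567*sqrt(2)*z**7 + 3456*sqrt(2)*z**6 + 7821*sqrt(2)*z**5 + 13152*sqrt(2)*z**4 + 22080*sqrt(2)*z**3 + 15360*sqrt(2)*z**2)/(576*z**4*sqrt(3*z + 8) + 1920*z**2*sqrt(3*z + 8) + 1600*sqrt(3*z + 8)), which equals f(z).

An antiderivative is F(z) = 9*z**5*sqrt(3*z/2 + 4)/(48*z**2 + 80) + 12*z**4*sqrt(3*z/2 + 4)/(12*z**2 + 20) + 16*z**3*sqrt(3*z/2 + 4)/(12*z**2 + 20).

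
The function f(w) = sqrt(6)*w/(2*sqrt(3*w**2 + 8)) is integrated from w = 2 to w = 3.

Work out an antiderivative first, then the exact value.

f matches the chain-rule pattern g'(h)*h' with inner function h(w) = w**2/2 + 4/3; substituting u = h(w) collapses the integral.
F(w) = sqrt(w**2/2 + 4/3) is an antiderivative of f.
Check: d/dw[sqrt(w**2/2 + 4/3)] = sqrt(6)*w/(2*sqrt(3*w**2 + 8)) = f(w).
F(3) = sqrt(210)/6; F(2) = sqrt(30)/3.
Integral = F(3) - F(2) = -sqrt(30)/3 + sqrt(210)/6.

Antiderivative: F(w) = sqrt(w**2/2 + 4/3); value = -sqrt(30)/3 + sqrt(210)/6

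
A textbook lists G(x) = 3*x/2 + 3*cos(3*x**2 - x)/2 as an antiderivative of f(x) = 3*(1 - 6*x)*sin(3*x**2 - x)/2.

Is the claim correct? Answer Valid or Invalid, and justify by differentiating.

Invalid: d/dx[G] - f = 3/2, which is not 0.

d/dx[G] = -9*x*sin(3*x**2 - x) + 3*sin(3*x**2 - x)/2 + 3/2
d/dx[G] - f(x) = 3/2 != 0.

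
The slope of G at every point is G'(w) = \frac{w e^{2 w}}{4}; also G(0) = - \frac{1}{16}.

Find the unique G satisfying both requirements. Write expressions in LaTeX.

G'(w) has the shape u'v + uv' for u = \frac{w}{8} - \frac{1}{16} and v = e^{2 w} — it is the derivative of the product u*v.
A general antiderivative is \frac{\left(2 w - 1\right) e^{2 w}}{16} + C.
The condition gives C = - \frac{1}{16} - (- \frac{1}{16}) = 0.
So G(w) = \frac{\left(2 w - 1\right) e^{2 w}}{16}.
Check: d/dw[\frac{\left(2 w - 1\right) e^{2 w}}{16}] = \frac{w e^{2 w}}{4} = G'(w).

G(w) = \frac{\left(2 w - 1\right) e^{2 w}}{16}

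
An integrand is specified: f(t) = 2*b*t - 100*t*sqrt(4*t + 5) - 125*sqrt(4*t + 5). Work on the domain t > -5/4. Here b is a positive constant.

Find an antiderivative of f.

The integrand splits into summands that can be handled one at a time.
Check: d/dt[(2*b*t**2 - 5*(4*t + 5)**(5/2))/2] = 2*b*t - 100*t*sqrt(4*t + 5) - 125*sqrt(4*t + 5) = f(t).

An antiderivative is F(t) = (2*b*t**2 - 5*(4*t + 5)**(5/2))/2.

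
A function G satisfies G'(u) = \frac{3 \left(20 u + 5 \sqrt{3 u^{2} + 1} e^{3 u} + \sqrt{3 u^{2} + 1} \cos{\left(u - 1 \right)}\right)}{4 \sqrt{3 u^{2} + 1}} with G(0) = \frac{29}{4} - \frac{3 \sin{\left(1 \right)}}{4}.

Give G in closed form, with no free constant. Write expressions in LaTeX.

Check a candidate G(u) by differentiating: d/du[G] must match the given G'(u).
A general antiderivative is 5 \sqrt{3 u^{2} + 1} + \frac{5 e^{3 u}}{4} + \frac{3 \sin{\left(u - 1 \right)}}{4} + C.
The condition gives C = \frac{29}{4} - \frac{3 \sin{\left(1 \right)}}{4} - (\frac{25}{4} - \frac{3 \sin{\left(1 \right)}}{4}) = 1.
So G(u) = 5 \sqrt{3 u^{2} + 1} + \frac{5 e^{3 u}}{4} + \frac{3 \sin{\left(u - 1 \right)}}{4} + 1.
Check: d/du[5 \sqrt{3 u^{2} + 1} + \frac{5 e^{3 u}}{4} + \frac{3 \sin{\left(u - 1 \right)}}{4} + 1] = \frac{60 u + 15 \sqrt{3 u^{2} + 1} e^{3 u} + 3 \sqrt{3 u^{2} + 1} \cos{\left(u - 1 \right)}}{4 \sqrt{3 u^{2} + 1}}, which equals G'(u).

G(u) = 5 \sqrt{3 u^{2} + 1} + \frac{5 e^{3 u}}{4} + \frac{3 \sin{\left(u - 1 \right)}}{4} + 1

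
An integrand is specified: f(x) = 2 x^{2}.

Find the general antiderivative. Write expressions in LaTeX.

Recover f(x) by differentiating a candidate F(x); any mismatch rules it out.
Check: d/dx[\frac{2 x^{3}}{3}] = 2 x^{2} = f(x).

F(x) = \frac{2 x^{3}}{3} + C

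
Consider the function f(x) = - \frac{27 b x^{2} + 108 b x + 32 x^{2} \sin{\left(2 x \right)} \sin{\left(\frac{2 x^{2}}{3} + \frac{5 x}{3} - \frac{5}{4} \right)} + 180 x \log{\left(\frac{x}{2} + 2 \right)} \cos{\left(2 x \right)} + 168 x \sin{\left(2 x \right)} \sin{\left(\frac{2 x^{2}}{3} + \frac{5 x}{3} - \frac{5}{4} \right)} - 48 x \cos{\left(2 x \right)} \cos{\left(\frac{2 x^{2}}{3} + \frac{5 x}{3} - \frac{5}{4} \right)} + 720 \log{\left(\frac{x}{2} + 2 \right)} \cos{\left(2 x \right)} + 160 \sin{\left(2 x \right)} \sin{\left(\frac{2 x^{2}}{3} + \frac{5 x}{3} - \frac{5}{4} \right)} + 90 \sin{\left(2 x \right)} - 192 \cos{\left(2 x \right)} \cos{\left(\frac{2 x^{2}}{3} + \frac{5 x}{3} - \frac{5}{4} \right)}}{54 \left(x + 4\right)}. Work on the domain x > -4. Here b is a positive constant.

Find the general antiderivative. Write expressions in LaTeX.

An antiderivative F(x) passes only if d/dx[F] lands on f(x) exactly.
Check: d/dx[- \frac{b x^{2}}{4} + \frac{\left(- 5 \log{\left(\frac{x}{2} + 2 \right)} + \frac{4 \cos{\left(\frac{2 x^{2}}{3} + \frac{5 x}{3} - \frac{5}{4} \right)}}{3}\right) \sin{\left(2 x \right)}}{3}] = \frac{- 27 b x^{2} - 108 b x - 32 x^{2} \sin{\left(2 x \right)} \sin{\left(\frac{2 x^{2}}{3} + \frac{5 x}{3} - \frac{5}{4} \right)} - 180 x \log{\left(\frac{x}{2} + 2 \right)} \cos{\left(2 x \right)} - 168 x \sin{\left(2 x \right)} \sin{\left(\frac{2 x^{2}}{3} + \frac{5 x}{3} - \frac{5}{4} \right)} + 48 x \cos{\left(2 x \right)} \cos{\left(\frac{2 x^{2}}{3} + \frac{5 x}{3} - \frac{5}{4} \right)} - 720 \log{\left(\frac{x}{2} + 2 \right)} \cos{\left(2 x \right)} - 160 \sin{\left(2 x \right)} \sin{\left(\frac{2 x^{2}}{3} + \frac{5 x}{3} - \frac{5}{4} \right)} - 90 \sin{\left(2 x \right)} + 192 \cos{\left(2 x \right)} \cos{\left(\frac{2 x^{2}}{3} + \frac{5 x}{3} - \frac{5}{4} \right)}}{54 x + 216}, which equals f(x).

F(x) = - \frac{b x^{2}}{4} + \frac{\left(- 5 \log{\left(\frac{x}{2} + 2 \right)} + \frac{4 \cos{\left(\frac{2 x^{2}}{3} + \frac{5 x}{3} - \frac{5}{4} \right)}}{3}\right) \sin{\left(2 x \right)}}{3} + C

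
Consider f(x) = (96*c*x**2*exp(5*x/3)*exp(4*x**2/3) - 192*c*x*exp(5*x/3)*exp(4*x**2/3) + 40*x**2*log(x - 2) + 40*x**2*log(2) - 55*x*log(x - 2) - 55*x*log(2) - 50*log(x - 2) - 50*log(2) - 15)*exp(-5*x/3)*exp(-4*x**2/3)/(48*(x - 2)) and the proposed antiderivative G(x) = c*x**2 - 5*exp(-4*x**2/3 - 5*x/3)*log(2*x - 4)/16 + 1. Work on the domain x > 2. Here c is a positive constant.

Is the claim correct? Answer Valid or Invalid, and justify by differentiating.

Valid - the claim checks out under differentiation.

d/dx[G] = (96*c*x**2*exp(5*x/3)*exp(4*x**2/3) - 192*c*x*exp(5*x/3)*exp(4*x**2/3) + 40*x**2*log(x - 2) + 40*x**2*log(2) - 55*x*log(x - 2) - 55*x*log(2) - 50*log(x - 2) - 50*log(2) - 15)/(48*x*exp(5*x/3)*exp(4*x**2/3) - 96*exp(5*x/3)*exp(4*x**2/3))
This equals f(x) exactly, so the claim holds.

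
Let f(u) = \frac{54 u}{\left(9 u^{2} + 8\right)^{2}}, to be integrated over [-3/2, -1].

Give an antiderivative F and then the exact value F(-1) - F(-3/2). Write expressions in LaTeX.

f matches the chain-rule pattern g'(h)*h' with inner function h(u) = \frac{3 u^{2}}{2} + \frac{4}{3}; substituting w = h(u) collapses the integral.
F(u) = - \frac{1}{3 u^{2} + \frac{8}{3}} is an antiderivative of f.
Check: d/du[- \frac{1}{3 u^{2} + \frac{8}{3}}] = \frac{54 u}{81 u^{4} + 144 u^{2} + 64}, which equals f(u).
F(-1) = - \frac{3}{17}; F(-3/2) = - \frac{12}{113}.
Integral = F(-1) - F(-3/2) = - \frac{135}{1921}.

Antiderivative: F(u) = - \frac{1}{3 u^{2} + \frac{8}{3}}; value = - \frac{135}{1921}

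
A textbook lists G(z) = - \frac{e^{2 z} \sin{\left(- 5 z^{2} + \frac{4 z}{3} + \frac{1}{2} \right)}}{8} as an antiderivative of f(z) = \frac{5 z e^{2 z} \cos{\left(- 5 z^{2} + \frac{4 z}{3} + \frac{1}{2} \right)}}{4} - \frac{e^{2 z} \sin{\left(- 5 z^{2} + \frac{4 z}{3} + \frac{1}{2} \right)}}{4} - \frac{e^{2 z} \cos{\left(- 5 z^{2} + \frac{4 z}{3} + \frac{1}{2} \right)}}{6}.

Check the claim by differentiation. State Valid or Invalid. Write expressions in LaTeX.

d/dz[G] = \frac{5 z e^{2 z} \cos{\left(- 5 z^{2} + \frac{4 z}{3} + \frac{1}{2} \right)}}{4} - \frac{e^{2 z} \sin{\left(- 5 z^{2} + \frac{4 z}{3} + \frac{1}{2} \right)}}{4} - \frac{e^{2 z} \cos{\left(- 5 z^{2} + \frac{4 z}{3} + \frac{1}{2} \right)}}{6}
This equals f(z) exactly, so the claim holds.

Valid: G'(z) = f(z).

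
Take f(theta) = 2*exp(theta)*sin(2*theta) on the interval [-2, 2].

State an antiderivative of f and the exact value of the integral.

Antiderivative: F(theta) = 2*exp(theta)*sin(2*theta)/5 - 4*exp(theta)*cos(2*theta)/5; value = 2*exp(2)*sin(4)/5 + 4*exp(-2)*cos(4)/5 + 2*exp(-2)*sin(4)/5 - 4*exp(2)*cos(4)/5

A first test for any F(theta): its theta-derivative must equal f(theta) identically.
F(theta) = 2*exp(theta)*sin(2*theta)/5 - 4*exp(theta)*cos(2*theta)/5 is an antiderivative of f.
Check: d/dtheta[2*exp(theta)*sin(2*theta)/5 - 4*exp(theta)*cos(2*theta)/5] = 2*exp(theta)*sin(2*theta) = f(theta).
F(2) = 2*exp(2)*sin(4)/5 - 4*exp(2)*cos(4)/5; F(-2) = -2*exp(-2)*sin(4)/5 - 4*exp(-2)*cos(4)/5.
Integral = F(2) - F(-2) = 2*exp(2)*sin(4)/5 + 4*exp(-2)*cos(4)/5 + 2*exp(-2)*sin(4)/5 - 4*exp(2)*cos(4)/5.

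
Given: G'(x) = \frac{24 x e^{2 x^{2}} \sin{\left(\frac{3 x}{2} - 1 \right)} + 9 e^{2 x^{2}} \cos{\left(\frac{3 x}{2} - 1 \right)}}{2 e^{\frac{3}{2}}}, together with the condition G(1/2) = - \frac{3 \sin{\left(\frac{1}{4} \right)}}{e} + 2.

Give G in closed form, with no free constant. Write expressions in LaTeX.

Recognize the product-rule pattern: G'(x) = u'v + uv' with u = 3 e^{2 x^{2} - \frac{3}{2}}, v = \sin{\left(\frac{3 x}{2} - 1 \right)}, so integration by parts undoes it.
A general antiderivative is 3 e^{2 x^{2} - \frac{3}{2}} \sin{\left(\frac{3 x}{2} - 1 \right)} + C.
The condition gives C = - \frac{3 \sin{\left(\frac{1}{4} \right)}}{e} + 2 - (- \frac{3 \sin{\left(\frac{1}{4} \right)}}{e}) = 2.
So G(x) = \frac{3 e^{2 x^{2}} \sin{\left(\frac{3 x}{2} - 1 \right)}}{e^{\frac{3}{2}}} + 2.
Check: d/dx[\frac{3 e^{2 x^{2}} \sin{\left(\frac{3 x}{2} - 1 \right)}}{e^{\frac{3}{2}}} + 2] = \frac{24 x e^{2 x^{2}} \sin{\left(\frac{3 x}{2} - 1 \right)} + 9 e^{2 x^{2}} \cos{\left(\frac{3 x}{2} - 1 \right)}}{2 e^{\frac{3}{2}}} = G'(x).

G(x) = \frac{3 e^{2 x^{2}} \sin{\left(\frac{3 x}{2} - 1 \right)}}{e^{\frac{3}{2}}} + 2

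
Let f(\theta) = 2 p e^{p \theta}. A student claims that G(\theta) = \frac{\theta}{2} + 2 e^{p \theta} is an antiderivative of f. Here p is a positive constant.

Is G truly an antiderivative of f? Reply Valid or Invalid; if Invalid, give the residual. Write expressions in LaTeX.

Invalid: d/d\theta[G] - f = \frac{1}{2}, which is not 0.

d/d\theta[G] = 2 p e^{p \theta} + \frac{1}{2}
d/d\theta[G] - f(\theta) = \frac{1}{2} != 0.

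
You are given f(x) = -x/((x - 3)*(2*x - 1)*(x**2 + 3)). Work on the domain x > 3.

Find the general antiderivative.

The denominator factors as (x - 3)*(2*x - 1)*(x**2 + 3); partial fractions split f into directly integrable pieces: (x + 7)/(52*(x**2 + 3)) + 4/(65*(2*x - 1)) - 1/(20*(x - 3)).
Check: d/dx[-log(x - 3)/20 + 2*log(x - 1/2)/65 + log(x**2 + 3)/104 + 7*sqrt(3)*atan(sqrt(3)*x/3)/156] = -x/(2*x**4 - 7*x**3 + 9*x**2 - 21*x + 9), which equals f(x).

F(x) = -log(x - 3)/20 + 2*log(x - 1/2)/65 + log(x**2 + 3)/104 + 7*sqrt(3)*atan(sqrt(3)*x/3)/156 + C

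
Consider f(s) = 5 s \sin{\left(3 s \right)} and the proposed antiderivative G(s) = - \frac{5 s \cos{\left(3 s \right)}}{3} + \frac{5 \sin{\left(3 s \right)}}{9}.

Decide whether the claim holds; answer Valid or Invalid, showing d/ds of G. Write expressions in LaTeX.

d/ds[G] = 5 s \sin{\left(3 s \right)}
This equals f(s) exactly, so the claim holds.

Valid: G'(s) = f(s).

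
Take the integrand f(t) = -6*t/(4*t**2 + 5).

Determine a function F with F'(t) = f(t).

An antiderivative is F(t) = -3*log(2*t**2 + 5/2)/4.

f matches the chain-rule pattern g'(h)*h' with inner function h(t) = 2*t**2 + 5/2; substituting u = h(t) collapses the integral.
Check: d/dt[-3*log(2*t**2 + 5/2)/4] = -6*t/(4*t**2 + 5) = f(t).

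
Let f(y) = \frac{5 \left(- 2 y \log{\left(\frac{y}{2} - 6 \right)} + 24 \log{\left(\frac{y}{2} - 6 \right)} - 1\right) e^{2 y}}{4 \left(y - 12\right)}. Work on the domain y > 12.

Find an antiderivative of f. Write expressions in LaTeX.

An antiderivative is F(y) = - \frac{5 e^{2 y} \log{\left(\frac{y}{2} - 6 \right)}}{4}.

f has the shape u'v + uv' for u = - \frac{5 e^{2 y}}{4} and v = \log{\left(\frac{y}{2} - 6 \right)} — it is the derivative of the product u*v.
Check: d/dy[- \frac{5 e^{2 y} \log{\left(\frac{y}{2} - 6 \right)}}{4}] = \frac{- 10 y e^{2 y} \log{\left(\frac{y}{2} - 6 \right)} + 120 e^{2 y} \log{\left(\frac{y}{2} - 6 \right)} - 5 e^{2 y}}{4 y - 48}, which equals f(y).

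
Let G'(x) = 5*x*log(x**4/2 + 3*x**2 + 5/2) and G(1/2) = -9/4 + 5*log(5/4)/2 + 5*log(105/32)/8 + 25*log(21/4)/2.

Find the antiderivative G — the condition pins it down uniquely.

G(x) = (5*x**2*log(x**4/2 + 3*x**2 + 5/2) - 10*x**2 + 5*log(x**2 + 1) + 25*log(x**2 + 5) - 2)/2

Check a candidate G(x) by differentiating: d/dx[G] must match the given G'(x).
A general antiderivative is 5*x**2*log(x**4/2 + 3*x**2 + 5/2)/2 - 5*x**2 + 5*log(x**2 + 1)/2 + 25*log(x**2 + 5)/2 + C.
The condition gives C = -9/4 + 5*log(5/4)/2 + 5*log(105/32)/8 + 25*log(21/4)/2 - (-5/4 + 5*log(5/4)/2 + 5*log(105/32)/8 + 25*log(21/4)/2) = -1.
So G(x) = (5*x**2*log(x**4/2 + 3*x**2 + 5/2) - 10*x**2 + 5*log(x**2 + 1) + 25*log(x**2 + 5) - 2)/2.
Check: d/dx[(5*x**2*log(x**4/2 + 3*x**2 + 5/2) - 10*x**2 + 5*log(x**2 + 1) + 25*log(x**2 + 5) - 2)/2] = 5*x*log(x**4/2 + 3*x**2 + 5/2) = G'(x).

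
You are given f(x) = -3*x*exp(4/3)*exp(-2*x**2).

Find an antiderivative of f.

f matches the chain-rule pattern g'(h)*h' with inner function h(x) = 4/3 - 2*x**2; substituting u = h(x) collapses the integral.
Check: d/dx[3*exp(4/3)*exp(-2*x**2)/4] = -3*x*exp(4/3)*exp(-2*x**2) = f(x).

An antiderivative is F(x) = 3*exp(4/3)*exp(-2*x**2)/4.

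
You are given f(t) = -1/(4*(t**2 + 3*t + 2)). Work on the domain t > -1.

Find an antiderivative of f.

An antiderivative is F(t) = -log(t + 1)/4 + log(t + 2)/4.

The denominator factors as 4*(t + 1)*(t + 2); partial fractions split f into directly integrable pieces: 1/(4*(t + 2)) - 1/(4*(t + 1)).
Check: d/dt[-log(t + 1)/4 + log(t + 2)/4] = -1/(4*t**2 + 12*t + 8), which equals f(t).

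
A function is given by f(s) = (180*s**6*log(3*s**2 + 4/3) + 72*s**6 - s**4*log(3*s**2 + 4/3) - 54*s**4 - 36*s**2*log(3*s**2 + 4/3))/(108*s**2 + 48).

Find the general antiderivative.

f has the shape u'v + uv' for u = s**5/3 - s**3/4 and v = log(3*s**2 + 4/3) — it is the derivative of the product u*v.
Check: d/ds[s**3*(4*s**2 - 3)*log(3*s**2 + 4/3)/12] = (180*s**6*log(3*s**2 + 4/3) + 72*s**6 - s**4*log(3*s**2 + 4/3) - 54*s**4 - 36*s**2*log(3*s**2 + 4/3))/(108*s**2 + 48) = f(s).

F(s) = s**3*(4*s**2 - 3)*log(3*s**2 + 4/3)/12 + C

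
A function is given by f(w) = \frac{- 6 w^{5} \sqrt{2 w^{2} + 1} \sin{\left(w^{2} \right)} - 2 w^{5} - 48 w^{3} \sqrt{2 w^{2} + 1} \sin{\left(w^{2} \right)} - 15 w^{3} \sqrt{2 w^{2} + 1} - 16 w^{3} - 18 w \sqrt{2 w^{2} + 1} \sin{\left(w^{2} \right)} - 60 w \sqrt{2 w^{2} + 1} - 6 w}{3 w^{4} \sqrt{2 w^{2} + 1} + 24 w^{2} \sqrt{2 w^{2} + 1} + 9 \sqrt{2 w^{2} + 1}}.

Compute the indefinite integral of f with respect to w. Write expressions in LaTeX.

F(w) = \frac{- 4 \sqrt{2 w^{2} + 1} - 15 \log{\left(\frac{w^{4}}{2} + 4 w^{2} + \frac{3}{2} \right)} + 12 \cos{\left(w^{2} \right)}}{12} + C

Check any antiderivative F(w) by computing F'(w) and comparing it with f(w).
Check: d/dw[\frac{- 4 \sqrt{2 w^{2} + 1} - 15 \log{\left(\frac{w^{4}}{2} + 4 w^{2} + \frac{3}{2} \right)} + 12 \cos{\left(w^{2} \right)}}{12}] = \frac{- 6 w^{5} \sqrt{2 w^{2} + 1} \sin{\left(w^{2} \right)} - 2 w^{5} - 48 w^{3} \sqrt{2 w^{2} + 1} \sin{\left(w^{2} \right)} - 15 w^{3} \sqrt{2 w^{2} + 1} - 16 w^{3} - 18 w \sqrt{2 w^{2} + 1} \sin{\left(w^{2} \right)} - 60 w \sqrt{2 w^{2} + 1} - 6 w}{3 w^{4} \sqrt{2 w^{2} + 1} + 24 w^{2} \sqrt{2 w^{2} + 1} + 9 \sqrt{2 w^{2} + 1}} = f(w).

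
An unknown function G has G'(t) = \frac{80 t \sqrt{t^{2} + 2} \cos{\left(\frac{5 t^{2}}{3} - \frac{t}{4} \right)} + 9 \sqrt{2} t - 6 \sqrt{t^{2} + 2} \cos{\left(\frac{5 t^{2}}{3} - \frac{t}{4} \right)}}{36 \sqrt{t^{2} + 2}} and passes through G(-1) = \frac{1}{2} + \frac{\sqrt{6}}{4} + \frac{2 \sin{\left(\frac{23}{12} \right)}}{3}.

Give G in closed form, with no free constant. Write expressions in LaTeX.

G(t) = \frac{\sqrt{\frac{t^{2}}{2} + 1}}{2} + \frac{2 \sin{\left(\frac{5 t^{2}}{3} - \frac{t}{4} \right)}}{3} + \frac{1}{2}

Since d/dt undoes antidifferentiation here, G(t) must give back the stated G'(t).
A general antiderivative is \frac{\sqrt{\frac{t^{2}}{2} + 1}}{2} + \frac{2 \sin{\left(\frac{5 t^{2}}{3} - \frac{t}{4} \right)}}{3} + C.
The condition gives C = \frac{1}{2} + \frac{\sqrt{6}}{4} + \frac{2 \sin{\left(\frac{23}{12} \right)}}{3} - (\frac{\sqrt{6}}{4} + \frac{2 \sin{\left(\frac{23}{12} \right)}}{3}) = \frac{1}{2}.
So G(t) = \frac{\sqrt{\frac{t^{2}}{2} + 1}}{2} + \frac{2 \sin{\left(\frac{5 t^{2}}{3} - \frac{t}{4} \right)}}{3} + \frac{1}{2}.
Check: d/dt[\frac{\sqrt{\frac{t^{2}}{2} + 1}}{2} + \frac{2 \sin{\left(\frac{5 t^{2}}{3} - \frac{t}{4} \right)}}{3} + \frac{1}{2}] = \frac{80 t \sqrt{t^{2} + 2} \cos{\left(\frac{5 t^{2}}{3} - \frac{t}{4} \right)} + 9 \sqrt{2} t - 6 \sqrt{t^{2} + 2} \cos{\left(\frac{5 t^{2}}{3} - \frac{t}{4} \right)}}{36 \sqrt{t^{2} + 2}} = G'(t).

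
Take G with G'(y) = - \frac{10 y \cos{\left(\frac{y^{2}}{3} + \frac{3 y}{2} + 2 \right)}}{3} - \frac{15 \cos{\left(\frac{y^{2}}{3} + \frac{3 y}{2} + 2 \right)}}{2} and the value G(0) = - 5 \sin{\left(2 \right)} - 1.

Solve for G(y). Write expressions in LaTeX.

G'(y) matches the chain-rule pattern g'(h)*h' with inner function h(y) = \frac{y^{2}}{3} + \frac{3 y}{2} + 2; substituting u = h(y) collapses the integral.
A general antiderivative is - 5 \sin{\left(\frac{y^{2}}{3} + \frac{3 y}{2} + 2 \right)} + C.
The condition gives C = - 5 \sin{\left(2 \right)} - 1 - (- 5 \sin{\left(2 \right)}) = -1.
So G(y) = - 5 \sin{\left(\frac{y^{2}}{3} + \frac{3 y}{2} + 2 \right)} - 1.
Check: d/dy[- 5 \sin{\left(\frac{y^{2}}{3} + \frac{3 y}{2} + 2 \right)} - 1] = - \frac{10 y \cos{\left(\frac{y^{2}}{3} + \frac{3 y}{2} + 2 \right)}}{3} - \frac{15 \cos{\left(\frac{y^{2}}{3} + \frac{3 y}{2} + 2 \right)}}{2} = G'(y).

G(y) = - 5 \sin{\left(\frac{y^{2}}{3} + \frac{3 y}{2} + 2 \right)} - 1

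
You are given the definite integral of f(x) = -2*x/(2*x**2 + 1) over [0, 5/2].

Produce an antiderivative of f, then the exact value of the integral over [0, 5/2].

Antiderivative: F(x) = -log(2*x**2 + 1)/2; value = -log(27/2)/2

The substitution u = 2*x**2 + 1 works: f is exactly (dF/du)*(du/dx) for that inner function.
F(x) = -log(2*x**2 + 1)/2 is an antiderivative of f.
Check: d/dx[-log(2*x**2 + 1)/2] = -2*x/(2*x**2 + 1) = f(x).
F(5/2) = -log(27/2)/2; F(0) = 0.
Integral = F(5/2) - F(0) = -log(27/2)/2.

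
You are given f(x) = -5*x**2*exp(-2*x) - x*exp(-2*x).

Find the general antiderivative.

F(x) = (5*x**2 + 6*x + 3)*exp(-2*x)/2 + C

Recognize the product-rule pattern: f = u'v + uv' with u = 5*x**2/2 + 3*x + 3/2, v = exp(-2*x), so integration by parts undoes it.
Check: d/dx[(5*x**2 + 6*x + 3)*exp(-2*x)/2] = (-5*x**2 - x)*exp(-2*x), which equals f(x).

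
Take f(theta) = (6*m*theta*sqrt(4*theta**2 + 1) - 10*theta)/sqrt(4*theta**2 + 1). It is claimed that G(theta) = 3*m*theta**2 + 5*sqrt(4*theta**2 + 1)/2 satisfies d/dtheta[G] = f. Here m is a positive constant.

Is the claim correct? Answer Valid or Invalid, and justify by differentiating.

Invalid: d/dtheta[G] - f = 20*theta/sqrt(4*theta**2 + 1), which is not 0.

d/dtheta[G] = (6*m*theta*sqrt(4*theta**2 + 1) + 10*theta)/sqrt(4*theta**2 + 1)
d/dtheta[G] - f(theta) = 20*theta/sqrt(4*theta**2 + 1) != 0.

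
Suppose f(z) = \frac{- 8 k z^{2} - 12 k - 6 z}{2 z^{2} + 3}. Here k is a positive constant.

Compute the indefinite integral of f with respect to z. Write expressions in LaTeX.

F(z) = - 4 k z - \frac{3 \log{\left(z^{2} + \frac{3}{2} \right)}}{2} + C

Whatever form F(z) takes, F'(z) = f(z) is non-negotiable.
Check: d/dz[- 4 k z - \frac{3 \log{\left(z^{2} + \frac{3}{2} \right)}}{2}] = \frac{- 8 k z^{2} - 12 k - 6 z}{2 z^{2} + 3} = f(z).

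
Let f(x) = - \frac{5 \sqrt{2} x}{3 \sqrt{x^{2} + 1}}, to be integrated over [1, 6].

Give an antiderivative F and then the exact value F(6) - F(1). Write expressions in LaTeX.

The substitution u = 2 x^{2} + 2 works: f is exactly (dF/du)*(du/dx) for that inner function.
F(x) = - \frac{5 \sqrt{2} \sqrt{x^{2} + 1}}{3} is an antiderivative of f.
Check: d/dx[- \frac{5 \sqrt{2} \sqrt{x^{2} + 1}}{3}] = - \frac{5 \sqrt{2} x}{3 \sqrt{x^{2} + 1}} = f(x).
F(6) = - \frac{5 \sqrt{74}}{3}; F(1) = - \frac{10}{3}.
Integral = F(6) - F(1) = \frac{10}{3} - \frac{5 \sqrt{74}}{3}.

Antiderivative: F(x) = - \frac{5 \sqrt{2} \sqrt{x^{2} + 1}}{3}; value = \frac{10}{3} - \frac{5 \sqrt{74}}{3}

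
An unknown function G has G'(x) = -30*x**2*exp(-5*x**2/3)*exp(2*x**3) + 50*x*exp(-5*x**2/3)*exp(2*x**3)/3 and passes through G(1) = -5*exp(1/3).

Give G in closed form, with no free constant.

G'(x) matches the chain-rule pattern g'(h)*h' with inner function h(x) = 2*x**3 - 5*x**2/3; substituting u = h(x) collapses the integral.
A general antiderivative is -5*exp(2*x**3 - 5*x**2/3) + C.
The condition gives C = -5*exp(1/3) - (-5*exp(1/3)) = 0.
So G(x) = -5*exp(2*x**3 - 5*x**2/3).
Check: d/dx[-5*exp(2*x**3 - 5*x**2/3)] = -30*x**2*exp(-5*x**2/3)*exp(2*x**3) + 50*x*exp(-5*x**2/3)*exp(2*x**3)/3 = G'(x).

G(x) = -5*exp(2*x**3 - 5*x**2/3)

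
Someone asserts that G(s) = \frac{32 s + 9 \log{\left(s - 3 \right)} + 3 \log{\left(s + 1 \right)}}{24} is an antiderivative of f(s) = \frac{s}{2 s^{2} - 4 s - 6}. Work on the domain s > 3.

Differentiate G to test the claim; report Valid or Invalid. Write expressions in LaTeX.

Invalid: d/ds[G] - f = \frac{4}{3}, which is not 0.

d/ds[G] = \frac{8 s^{2} - 13 s - 24}{6 s^{2} - 12 s - 18}
d/ds[G] - f(s) = \frac{4}{3} != 0.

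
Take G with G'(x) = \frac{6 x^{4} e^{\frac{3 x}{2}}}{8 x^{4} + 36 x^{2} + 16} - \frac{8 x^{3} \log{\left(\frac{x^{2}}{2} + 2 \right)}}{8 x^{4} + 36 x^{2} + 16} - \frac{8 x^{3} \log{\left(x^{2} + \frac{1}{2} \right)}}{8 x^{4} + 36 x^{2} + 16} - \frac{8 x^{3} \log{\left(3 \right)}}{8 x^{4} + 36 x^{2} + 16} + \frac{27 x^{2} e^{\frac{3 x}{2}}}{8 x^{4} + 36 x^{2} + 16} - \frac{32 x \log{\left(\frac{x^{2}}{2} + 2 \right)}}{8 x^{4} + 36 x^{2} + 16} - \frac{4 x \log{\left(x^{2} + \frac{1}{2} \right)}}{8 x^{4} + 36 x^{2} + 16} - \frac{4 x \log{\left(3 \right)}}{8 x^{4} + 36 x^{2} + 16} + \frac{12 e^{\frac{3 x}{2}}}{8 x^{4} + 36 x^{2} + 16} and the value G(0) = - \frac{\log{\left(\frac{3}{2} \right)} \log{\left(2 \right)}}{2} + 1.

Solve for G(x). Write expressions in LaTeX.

G(x) = \frac{e^{\frac{3 x}{2}}}{2} - \frac{\log{\left(\frac{x^{2}}{2} + 2 \right)} \log{\left(3 x^{2} + \frac{3}{2} \right)}}{2} + \frac{1}{2}

The integrand splits into summands that can be handled one at a time.
A general antiderivative is \frac{e^{\frac{3 x}{2}}}{2} - \frac{\log{\left(\frac{x^{2}}{2} + 2 \right)} \log{\left(3 x^{2} + \frac{3}{2} \right)}}{2} + C.
The condition gives C = - \frac{\log{\left(\frac{3}{2} \right)} \log{\left(2 \right)}}{2} + 1 - (- \frac{\log{\left(\frac{3}{2} \right)} \log{\left(2 \right)}}{2} + \frac{1}{2}) = \frac{1}{2}.
So G(x) = \frac{e^{\frac{3 x}{2}}}{2} - \frac{\log{\left(\frac{x^{2}}{2} + 2 \right)} \log{\left(3 x^{2} + \frac{3}{2} \right)}}{2} + \frac{1}{2}.
Check: d/dx[\frac{e^{\frac{3 x}{2}}}{2} - \frac{\log{\left(\frac{x^{2}}{2} + 2 \right)} \log{\left(3 x^{2} + \frac{3}{2} \right)}}{2} + \frac{1}{2}] = \frac{6 x^{4} e^{\frac{3 x}{2}} - 8 x^{3} \log{\left(\frac{x^{2}}{2} + 2 \right)} - 8 x^{3} \log{\left(x^{2} + \frac{1}{2} \right)} - 8 x^{3} \log{\left(3 \right)} + 27 x^{2} e^{\frac{3 x}{2}} - 32 x \log{\left(\frac{x^{2}}{2} + 2 \right)} - 4 x \log{\left(x^{2} + \frac{1}{2} \right)} - 4 x \log{\left(3 \right)} + 12 e^{\frac{3 x}{2}}}{8 x^{4} + 36 x^{2} + 16}, which equals G'(x).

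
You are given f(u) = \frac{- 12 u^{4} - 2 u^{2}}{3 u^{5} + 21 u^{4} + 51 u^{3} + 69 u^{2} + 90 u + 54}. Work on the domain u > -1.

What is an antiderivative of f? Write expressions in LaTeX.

An antiderivative is F(u) = \frac{- 77 u \log{\left(u + 1 \right)} - 819 u \log{\left(u + 3 \right)} + 52 u \log{\left(u^{2} + 2 \right)} + 20 \sqrt{2} u \operatorname{atan}{\left(\frac{\sqrt{2} u}{2} \right)} - 231 \log{\left(u + 1 \right)} - 2457 \log{\left(u + 3 \right)} + 156 \log{\left(u^{2} + 2 \right)} + 60 \sqrt{2} \operatorname{atan}{\left(\frac{\sqrt{2} u}{2} \right)} - 2970}{198 u + 594}.

Factor the denominator (3 \left(u + 1\right) \left(u + 3\right)^{2} \left(u^{2} + 2\right)) and decompose: f = \frac{4 \left(13 u + 5\right)}{99 \left(u^{2} + 2\right)} - \frac{91}{22 \left(u + 3\right)} + \frac{15}{\left(u + 3\right)^{2}} - \frac{7}{18 \left(u + 1\right)}; each piece integrates to a log, atan, or power term.
Check: d/du[\frac{- 77 u \log{\left(u + 1 \right)} - 819 u \log{\left(u + 3 \right)} + 52 u \log{\left(u^{2} + 2 \right)} + 20 \sqrt{2} u \operatorname{atan}{\left(\frac{\sqrt{2} u}{2} \right)} - 231 \log{\left(u + 1 \right)} - 2457 \log{\left(u + 3 \right)} + 156 \log{\left(u^{2} + 2 \right)} + 60 \sqrt{2} \operatorname{atan}{\left(\frac{\sqrt{2} u}{2} \right)} - 2970}{198 u + 594}] = \frac{- 12 u^{4} - 2 u^{2}}{3 u^{5} + 21 u^{4} + 51 u^{3} + 69 u^{2} + 90 u + 54} = f(u).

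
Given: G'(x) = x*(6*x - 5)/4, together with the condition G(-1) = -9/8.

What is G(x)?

G(x) = x**3/2 - 5*x**2/8

Any candidate G(x) must reproduce the stated G'(x) exactly.
A general antiderivative is x**3/2 - 5*x**2/8 + C.
The condition gives C = -9/8 - (-9/8) = 0.
So G(x) = x**3/2 - 5*x**2/8.
Check: d/dx[x**3/2 - 5*x**2/8] = 3*x**2/2 - 5*x/4, which equals G'(x).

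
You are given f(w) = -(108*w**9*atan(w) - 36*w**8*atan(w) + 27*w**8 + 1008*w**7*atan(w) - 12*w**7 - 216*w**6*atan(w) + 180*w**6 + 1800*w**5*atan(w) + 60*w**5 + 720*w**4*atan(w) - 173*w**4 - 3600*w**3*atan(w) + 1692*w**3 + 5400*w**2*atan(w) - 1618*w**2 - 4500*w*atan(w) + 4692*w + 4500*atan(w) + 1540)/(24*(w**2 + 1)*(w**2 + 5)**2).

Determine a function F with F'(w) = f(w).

An antiderivative is F(w) = -9*w**4*atan(w)/8 + w**3*atan(w)/2 + 15*w**2*atan(w)/4 - 15*w*atan(w)/2 - w/(3*w**2 + 15) - 5*atan(w)/2 + 4/(w**2 + 5).

Check any antiderivative F(w) by computing F'(w) and comparing it with f(w).
Check: d/dw[-9*w**4*atan(w)/8 + w**3*atan(w)/2 + 15*w**2*atan(w)/4 - 15*w*atan(w)/2 - w/(3*w**2 + 15) - 5*atan(w)/2 + 4/(w**2 + 5)] = (-108*w**9*atan(w) + 36*w**8*atan(w) - 27*w**8 - 1008*w**7*atan(w) + 12*w**7 + 216*w**6*atan(w) - 180*w**6 - 1800*w**5*atan(w) - 60*w**5 - 720*w**4*atan(w) + 173*w**4 + 3600*w**3*atan(w) - 1692*w**3 - 5400*w**2*atan(w) + 1618*w**2 + 4500*w*atan(w) - 4692*w - 4500*atan(w) - 1540)/(24*w**6 + 264*w**4 + 840*w**2 + 600), which equals f(w).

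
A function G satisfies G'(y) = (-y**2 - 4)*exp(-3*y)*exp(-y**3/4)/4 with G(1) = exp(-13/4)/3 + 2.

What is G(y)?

G'(y) matches the chain-rule pattern g'(h)*h' with inner function h(y) = -y**3/4 - 3*y; substituting u = h(y) collapses the integral.
A general antiderivative is exp(-y**3/4 - 3*y)/3 + C.
The condition gives C = exp(-13/4)/3 + 2 - (exp(-13/4)/3) = 2.
So G(y) = (exp(-y**3/4 - 3*y) + 6)/3.
Check: d/dy[(exp(-y**3/4 - 3*y) + 6)/3] = (-y**2 - 4)*exp(-3*y)*exp(-y**3/4)/4 = G'(y).

G(y) = (exp(-y**3/4 - 3*y) + 6)/3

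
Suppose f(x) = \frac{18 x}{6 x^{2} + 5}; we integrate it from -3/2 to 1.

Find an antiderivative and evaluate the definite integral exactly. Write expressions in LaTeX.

f matches the chain-rule pattern g'(h)*h' with inner function h(x) = 3 x^{2} + \frac{5}{2}; substituting u = h(x) collapses the integral.
F(x) = \frac{3 \log{\left(3 x^{2} + \frac{5}{2} \right)}}{2} is an antiderivative of f.
Check: d/dx[\frac{3 \log{\left(3 x^{2} + \frac{5}{2} \right)}}{2}] = \frac{18 x}{6 x^{2} + 5} = f(x).
F(1) = \frac{3 \log{\left(\frac{11}{2} \right)}}{2}; F(-3/2) = \frac{3 \log{\left(\frac{37}{4} \right)}}{2}.
Integral = F(1) - F(-3/2) = - \frac{3 \log{\left(\frac{37}{4} \right)}}{2} + \frac{3 \log{\left(\frac{11}{2} \right)}}{2}.

Antiderivative: F(x) = \frac{3 \log{\left(3 x^{2} + \frac{5}{2} \right)}}{2}; value = - \frac{3 \log{\left(\frac{37}{4} \right)}}{2} + \frac{3 \log{\left(\frac{11}{2} \right)}}{2}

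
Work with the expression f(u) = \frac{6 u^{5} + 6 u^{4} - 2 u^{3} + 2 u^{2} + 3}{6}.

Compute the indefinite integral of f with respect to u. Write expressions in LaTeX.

F(u) = \frac{u \left(30 u^{5} + 36 u^{4} - 15 u^{3} + 20 u^{2} + 90\right)}{180} + C

Recover f(u) by differentiating a candidate F(u); any mismatch rules it out.
Check: d/du[\frac{u \left(30 u^{5} + 36 u^{4} - 15 u^{3} + 20 u^{2} + 90\right)}{180}] = u^{5} + u^{4} - \frac{u^{3}}{3} + \frac{u^{2}}{3} + \frac{1}{2}, which equals f(u).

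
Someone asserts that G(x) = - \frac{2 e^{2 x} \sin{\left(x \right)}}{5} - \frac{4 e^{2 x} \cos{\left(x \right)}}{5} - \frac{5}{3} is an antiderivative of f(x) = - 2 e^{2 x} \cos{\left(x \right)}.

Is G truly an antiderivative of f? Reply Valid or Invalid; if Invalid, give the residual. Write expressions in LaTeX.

d/dx[G] = - 2 e^{2 x} \cos{\left(x \right)}
This equals f(x) exactly, so the claim holds.

Valid: G'(x) = f(x).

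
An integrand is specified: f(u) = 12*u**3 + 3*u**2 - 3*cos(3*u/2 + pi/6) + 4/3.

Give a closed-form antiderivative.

An antiderivative is F(u) = (18*u**4 + 6*u**3 + 8*u - 12*sin(3*u/2 + pi/6) + 15)/6.

The integrand splits into summands that can be handled one at a time.
Check: d/du[(18*u**4 + 6*u**3 + 8*u - 12*sin(3*u/2 + pi/6) + 15)/6] = 12*u**3 + 3*u**2 - 3*cos(3*u/2 + pi/6) + 4/3 = f(u).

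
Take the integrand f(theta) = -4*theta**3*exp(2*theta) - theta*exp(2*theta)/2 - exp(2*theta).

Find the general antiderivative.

f has the shape u'v + uv' for u = -2*theta**3 + 3*theta**2 - 13*theta/4 + 9/8 and v = exp(2*theta) — it is the derivative of the product u*v.
Check: d/dtheta[(-16*theta**3 + 24*theta**2 - 26*theta + 9)*exp(2*theta)/8] = -4*theta**3*exp(2*theta) - theta*exp(2*theta)/2 - exp(2*theta) = f(theta).

F(theta) = (-16*theta**3 + 24*theta**2 - 26*theta + 9)*exp(2*theta)/8 + C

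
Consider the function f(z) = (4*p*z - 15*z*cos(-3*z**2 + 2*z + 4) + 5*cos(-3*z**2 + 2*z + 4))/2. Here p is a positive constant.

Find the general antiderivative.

F(z) = (4*p*z**2 + 5*sin(-3*z**2 + 2*z + 4))/4 + C

For F(z) to be correct the identity F'(z) - f(z) = 0 must hold.
Check: d/dz[(4*p*z**2 + 5*sin(-3*z**2 + 2*z + 4))/4] = 2*p*z - 15*z*cos(-3*z**2 + 2*z + 4)/2 + 5*cos(-3*z**2 + 2*z + 4)/2, which equals f(z).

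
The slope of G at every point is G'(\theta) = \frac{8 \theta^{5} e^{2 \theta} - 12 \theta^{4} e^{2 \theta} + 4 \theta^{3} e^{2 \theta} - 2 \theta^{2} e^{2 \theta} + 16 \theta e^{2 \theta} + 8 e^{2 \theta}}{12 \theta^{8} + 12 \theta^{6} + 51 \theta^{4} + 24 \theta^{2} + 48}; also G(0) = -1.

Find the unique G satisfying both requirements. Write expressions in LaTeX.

Whatever form G(\theta) takes, its d/d\theta must return the stated G'(\theta).
A general antiderivative is \frac{\theta e^{2 \theta}}{3 \left(\theta^{4} + \frac{\theta^{2}}{2} + 2\right)} + C.
The condition gives C = -1 - (0) = -1.
So G(\theta) = \frac{- 6 \theta^{4} - 3 \theta^{2} + 2 \theta e^{2 \theta} - 12}{6 \theta^{4} + 3 \theta^{2} + 12}.
Check: d/d\theta[\frac{- 6 \theta^{4} - 3 \theta^{2} + 2 \theta e^{2 \theta} - 12}{6 \theta^{4} + 3 \theta^{2} + 12}] = \frac{8 \theta^{5} e^{2 \theta} - 12 \theta^{4} e^{2 \theta} + 4 \theta^{3} e^{2 \theta} - 2 \theta^{2} e^{2 \theta} + 16 \theta e^{2 \theta} + 8 e^{2 \theta}}{12 \theta^{8} + 12 \theta^{6} + 51 \theta^{4} + 24 \theta^{2} + 48} = G'(\theta).

G(\theta) = \frac{- 6 \theta^{4} - 3 \theta^{2} + 2 \theta e^{2 \theta} - 12}{6 \theta^{4} + 3 \theta^{2} + 12}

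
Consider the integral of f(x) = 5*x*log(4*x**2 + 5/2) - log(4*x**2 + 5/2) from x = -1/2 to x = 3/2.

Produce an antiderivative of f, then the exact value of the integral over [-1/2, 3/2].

Integrate term by term and add the pieces.
F(x) = -5*x**2/2 + 2*x + (5*x**2/2 - x)*log(4*x**2 + 5/2) + 25*log(x**2 + 5/8)/16 - sqrt(10)*atan(2*sqrt(10)*x/5)/2 is an antiderivative of f.
Check: d/dx[-5*x**2/2 + 2*x + (5*x**2/2 - x)*log(4*x**2 + 5/2) + 25*log(x**2 + 5/8)/16 - sqrt(10)*atan(2*sqrt(10)*x/5)/2] = 5*x*log(4*x**2 + 5/2) - log(4*x**2 + 5/2) = f(x).
F(3/2) = -21/8 - sqrt(10)*atan(3*sqrt(10)/5)/2 + 25*log(23/8)/16 + 33*log(23/2)/8; F(-1/2) = -13/8 + 25*log(7/8)/16 + sqrt(10)*atan(sqrt(10)/5)/2 + 9*log(7/2)/8.
Integral = F(3/2) - F(-1/2) = -sqrt(10)*atan(3*sqrt(10)/5)/2 - 9*log(7/2)/8 - 1 - sqrt(10)*atan(sqrt(10)/5)/2 - 25*log(7/8)/16 + 25*log(23/8)/16 + 33*log(23/2)/8.

Antiderivative: F(x) = -5*x**2/2 + 2*x + (5*x**2/2 - x)*log(4*x**2 + 5/2) + 25*log(x**2 + 5/8)/16 - sqrt(10)*atan(2*sqrt(10)*x/5)/2; value = -sqrt(10)*atan(3*sqrt(10)/5)/2 - 9*log(7/2)/8 - 1 - sqrt(10)*atan(sqrt(10)/5)/2 - 25*log(7/8)/16 + 25*log(23/8)/16 + 33*log(23/2)/8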